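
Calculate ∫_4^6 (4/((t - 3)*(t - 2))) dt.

log(81/16)

Factor the denominator: t**2 - 5*t + 6 = (t - 2)(t - 3).
Partial fractions: 4/((t - 3)*(t - 2)) = -4/(t - 2) + 4/(t - 3).
An antiderivative is F(t) = 4*log(t - 3) - 4*log(t - 2).
Then F(6) - F(4) = (-8*log(2) + 4*log(3)) - (-log(16)) = log(81/16).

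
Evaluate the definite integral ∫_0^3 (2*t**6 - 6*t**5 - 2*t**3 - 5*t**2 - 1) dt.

By the power rule, an antiderivative is F(t) = 2*t**7/7 - t**6 - t**4/2 - 5*t**3/3 - t.
Then F(3) - F(0) = (-2697/14) - (0) = -2697/14.

-2697/14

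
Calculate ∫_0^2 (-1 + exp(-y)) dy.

-1 - exp(-2)

An antiderivative is F(y) = -y - exp(-y).
Then F(2) - F(0) = (-2 - exp(-2)) - (-1) = -1 - exp(-2).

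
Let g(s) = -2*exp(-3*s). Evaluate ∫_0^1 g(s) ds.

An antiderivative is F(s) = 2*exp(-3*s)/3.
Then F(1) - F(0) = (2*exp(-3)/3) - (2/3) = -2/3 + 2*exp(-3)/3.

-2/3 + 2*exp(-3)/3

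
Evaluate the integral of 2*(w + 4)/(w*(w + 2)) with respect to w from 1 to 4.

Factor the denominator: w**2 + 2*w = (w + 2)w.
Partial fractions: 2*(w + 4)/(w*(w + 2)) = -2/(w + 2) + 4/w.
An antiderivative is F(w) = 4*log(w) - 2*log(w + 2).
Then F(4) - F(1) = (log(64/9)) - (-log(9)) = log(64).

log(64)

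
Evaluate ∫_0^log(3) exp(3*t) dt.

26/3

Let u = exp(t), so du = exp(t) dt. When t = 0, u = 1; when t = log(3), u = 3.
The integral becomes ∫ u**2 du from 1 to 3, with antiderivative u**3/3.
Back in t: F(t) = exp(3*t)/3.
Then F(log(3)) - F(0) = (9) - (1/3) = 26/3.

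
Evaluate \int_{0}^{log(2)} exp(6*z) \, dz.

21/2

Let u = exp(z), so du = exp(z) dz. When z = 0, u = 1; when z = log(2), u = 2.
The integral becomes ∫ u**5 du from 1 to 2, with antiderivative u**6/6.
Back in z: F(z) = exp(6*z)/6.
Then F(log(2)) - F(0) = (32/3) - (1/6) = 21/2.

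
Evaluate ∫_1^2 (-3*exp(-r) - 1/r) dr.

-3*exp(-1) - log(2) + 3*exp(-2)

An antiderivative is F(r) = -log(r) + 3*exp(-r).
Then F(2) - F(1) = (-log(2) + 3*exp(-2)) - (3*exp(-1)) = -3*exp(-1) - log(2) + 3*exp(-2).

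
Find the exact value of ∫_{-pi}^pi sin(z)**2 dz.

pi

Use the identity sin^2(z) = (1 - cos(2*z))/2.
An antiderivative is F(z) = z/2 - sin(2*z)/4.
Then F(pi) - F(-pi) = (pi/2) - (-pi/2) = pi.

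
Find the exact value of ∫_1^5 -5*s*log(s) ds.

30 - 125*log(5)/2

Integrate by parts once (u = ln s, dv = -5*s ds).
An antiderivative is F(s) = -5*s**2*(2*log(s) - 1)/4.
Then F(5) - F(1) = (125/4 - 125*log(5)/2) - (5/4) = 30 - 125*log(5)/2.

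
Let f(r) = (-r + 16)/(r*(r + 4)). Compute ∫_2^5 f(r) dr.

Factor the denominator: r**2 + 4*r = (r + 4)r.
Partial fractions: (-r + 16)/(r*(r + 4)) = -5/(r + 4) + 4/r.
An antiderivative is F(r) = 4*log(r) - 5*log(r + 4).
Then F(5) - F(2) = (-10*log(3) + 4*log(5)) - (-5*log(3) - log(2)) = -5*log(3) + log(2) + 4*log(5).

-5*log(3) + log(2) + 4*log(5)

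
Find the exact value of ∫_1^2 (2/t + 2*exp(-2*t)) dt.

-exp(-4) + exp(-2) + 2*log(2)

An antiderivative is F(t) = 2*log(t) - exp(-2*t).
Then F(2) - F(1) = (-exp(-4) + 2*log(2)) - (-exp(-2)) = -exp(-4) + exp(-2) + 2*log(2).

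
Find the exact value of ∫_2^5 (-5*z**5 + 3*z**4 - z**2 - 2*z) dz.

By the power rule, an antiderivative is F(z) = -5*z**6/6 + 3*z**5/5 - z**3/3 - z**2.
Then F(5) - F(2) = (-22425/2) - (-204/5) = -111717/10.

-111717/10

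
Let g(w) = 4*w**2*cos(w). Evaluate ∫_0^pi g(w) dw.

Integrate by parts twice (u = w^2, dv = 4*cos(w) dw).
An antiderivative is F(w) = 4*w**2*sin(w) + 8*w*cos(w) - 8*sin(w).
Then F(pi) - F(0) = (-8*pi) - (0) = -8*pi.

-8*pi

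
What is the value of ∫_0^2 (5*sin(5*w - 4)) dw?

-cos(6) + cos(4)

Let u = 5*w - 4, so du = 5 dw. When w = 0, u = -4; when w = 2, u = 6.
The integral becomes ∫ sin(u) du from -4 to 6, with antiderivative -cos(u).
Back in w: F(w) = -cos(5*w - 4).
Then F(2) - F(0) = (-cos(6)) - (-cos(4)) = -cos(6) + cos(4).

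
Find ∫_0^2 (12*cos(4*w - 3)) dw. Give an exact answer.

Let u = 4*w - 3, so du = 4 dw. When w = 0, u = -3; when w = 2, u = 5.
The integral becomes 3·∫ cos(u) du from -3 to 5, with antiderivative 3*sin(u).
Back in w: F(w) = 3*sin(4*w - 3).
Then F(2) - F(0) = (3*sin(5)) - (-3*sin(3)) = 3*sin(5) + 3*sin(3).

3*sin(5) + 3*sin(3)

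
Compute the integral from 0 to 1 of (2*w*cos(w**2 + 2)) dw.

-sin(2) + sin(3)

Let u = w**2 + 2, so du = 2*w dw. When w = 0, u = 2; when w = 1, u = 3.
The integral becomes ∫ cos(u) du from 2 to 3, with antiderivative sin(u).
Back in w: F(w) = sin(w**2 + 2).
Then F(1) - F(0) = (sin(3)) - (sin(2)) = -sin(2) + sin(3).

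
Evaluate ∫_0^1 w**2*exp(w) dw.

Integrate by parts twice (u = w^2, dv = exp(w) dw).
An antiderivative is F(w) = (w**2 - 2*w + 2)*exp(w).
Then F(1) - F(0) = (E) - (2) = -2 + E.

-2 + E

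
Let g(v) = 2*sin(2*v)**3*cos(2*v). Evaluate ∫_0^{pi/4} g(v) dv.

1/4

Let u = sin(2*v), so du = 2*cos(2*v) dv. When v = 0, u = 0; when v = pi/4, u = 1.
The integral becomes ∫ u**3 du from 0 to 1, with antiderivative u**4/4.
Back in v: F(v) = sin(2*v)**4/4.
Then F(pi/4) - F(0) = (1/4) - (0) = 1/4.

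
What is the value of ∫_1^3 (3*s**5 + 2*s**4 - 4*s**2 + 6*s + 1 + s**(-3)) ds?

20366/45

By the power rule, an antiderivative is F(s) = s**6/2 + 2*s**5/5 - 4*s**3/3 + 3*s**2 + s - 1/(2*s**2).
Then F(3) - F(1) = (20504/45) - (46/15) = 20366/45.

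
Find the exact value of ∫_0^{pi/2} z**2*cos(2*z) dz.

-pi/4

Integrate by parts twice (u = z^2, dv = cos(2*z) dz).
An antiderivative is F(z) = z**2*sin(2*z)/2 + z*cos(2*z)/2 - sin(2*z)/4.
Then F(pi/2) - F(0) = (-pi/4) - (0) = -pi/4.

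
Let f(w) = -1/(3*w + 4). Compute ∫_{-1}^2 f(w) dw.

-log(10)/3

An antiderivative is F(w) = -log(3*w + 4)/3.
Then F(2) - F(-1) = (-log(10)/3) - (0) = -log(10)/3.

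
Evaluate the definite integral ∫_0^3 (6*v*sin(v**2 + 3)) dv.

3*cos(3) - 3*cos(12)

Let u = v**2 + 3, so du = 2*v dv. When v = 0, u = 3; when v = 3, u = 12.
The integral becomes 3·∫ sin(u) du from 3 to 12, with antiderivative -3*cos(u).
Back in v: F(v) = -3*cos(v**2 + 3).
Then F(3) - F(0) = (-3*cos(12)) - (-3*cos(3)) = 3*cos(3) - 3*cos(12).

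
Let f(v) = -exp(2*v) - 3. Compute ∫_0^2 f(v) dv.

An antiderivative is F(v) = -exp(2*v)/2 - 3*v.
Then F(2) - F(0) = (-exp(4)/2 - 6) - (-1/2) = -exp(4)/2 - 11/2.

-exp(4)/2 - 11/2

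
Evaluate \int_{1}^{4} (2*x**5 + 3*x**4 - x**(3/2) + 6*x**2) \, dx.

By the power rule, an antiderivative is F(x) = x**6/3 - 2*x**(5/2)/5 + 3*x**5/5 + 2*x**3.
Then F(4) - F(1) = (31424/15) - (38/15) = 10462/5.

10462/5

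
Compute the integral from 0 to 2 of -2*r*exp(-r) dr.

-2 + 6*exp(-2)

Integrate by parts once (u = r, dv = -2*exp(-r) dr).
An antiderivative is F(r) = (2*r + 2)*exp(-r).
Then F(2) - F(0) = (6*exp(-2)) - (2) = -2 + 6*exp(-2).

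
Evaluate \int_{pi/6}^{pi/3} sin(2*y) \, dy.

1/2

An antiderivative is F(y) = -cos(2*y)/2.
Then F(pi/3) - F(pi/6) = (1/4) - (-1/4) = 1/2.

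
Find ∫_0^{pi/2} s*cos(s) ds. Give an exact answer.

-1 + pi/2

Integrate by parts once (u = s, dv = cos(s) ds).
An antiderivative is F(s) = s*sin(s) + cos(s).
Then F(pi/2) - F(0) = (pi/2) - (1) = -1 + pi/2.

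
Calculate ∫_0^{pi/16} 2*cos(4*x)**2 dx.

1/8 + pi/16

Use the identity cos^2(4*x) = (1 + cos(8*x))/2.
An antiderivative is F(x) = x + sin(8*x)/8.
Then F(pi/16) - F(0) = (1/8 + pi/16) - (0) = 1/8 + pi/16.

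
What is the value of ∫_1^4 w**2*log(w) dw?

Integrate by parts once (u = ln w, dv = w**2 dw).
An antiderivative is F(w) = w**3*(3*log(w) - 1)/9.
Then F(4) - F(1) = (-64/9 + 128*log(2)/3) - (-1/9) = -7 + 128*log(2)/3.

-7 + 128*log(2)/3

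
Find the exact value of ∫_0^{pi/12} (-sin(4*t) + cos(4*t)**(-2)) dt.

-1/8 + sqrt(3)/4

An antiderivative is F(t) = cos(4*t)/4 + tan(4*t)/4.
Then F(pi/12) - F(0) = (1/8 + sqrt(3)/4) - (1/4) = -1/8 + sqrt(3)/4.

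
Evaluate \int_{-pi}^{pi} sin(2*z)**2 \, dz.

pi

Use the identity sin^2(2*z) = (1 - cos(4*z))/2.
An antiderivative is F(z) = z/2 - sin(4*z)/8.
Then F(pi) - F(-pi) = (pi/2) - (-pi/2) = pi.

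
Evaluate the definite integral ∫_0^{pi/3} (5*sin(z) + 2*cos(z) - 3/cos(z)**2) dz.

An antiderivative is F(z) = 2*sin(z) - 5*cos(z) - 3*tan(z).
Then F(pi/3) - F(0) = (-2*sqrt(3) - 5/2) - (-5) = 5/2 - 2*sqrt(3).

5/2 - 2*sqrt(3)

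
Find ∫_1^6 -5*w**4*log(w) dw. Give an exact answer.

Integrate by parts once (u = ln w, dv = -5*w**4 dw).
An antiderivative is F(w) = -w**5*(5*log(w) - 1)/5.
Then F(6) - F(1) = (-7776*log(3) - 7776*log(2) + 7776/5) - (1/5) = -7776*log(3) - 7776*log(2) + 1555.

-7776*log(3) - 7776*log(2) + 1555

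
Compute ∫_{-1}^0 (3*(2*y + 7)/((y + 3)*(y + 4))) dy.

Factor the denominator: y**2 + 7*y + 12 = (y + 4)(y + 3).
Partial fractions: 3*(2*y + 7)/((y + 3)*(y + 4)) = 3/(y + 4) + 3/(y + 3).
An antiderivative is F(y) = 3*log(y + 3) + 3*log(y + 4).
Then F(0) - F(-1) = (3*log(3) + 6*log(2)) - (3*log(2) + 3*log(3)) = log(8).

log(8)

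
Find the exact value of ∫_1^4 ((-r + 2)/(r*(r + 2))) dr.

0

Factor the denominator: r**2 + 2*r = (r + 2)r.
Partial fractions: (-r + 2)/(r*(r + 2)) = -2/(r + 2) + 1/r.
An antiderivative is F(r) = log(r) - 2*log(r + 2).
Then F(4) - F(1) = (-log(9)) - (-log(9)) = 0.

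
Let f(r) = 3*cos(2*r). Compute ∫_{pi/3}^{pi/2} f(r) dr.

-3*sqrt(3)/4

An antiderivative is F(r) = 3*sin(2*r)/2.
Then F(pi/2) - F(pi/3) = (0) - (3*sqrt(3)/4) = -3*sqrt(3)/4.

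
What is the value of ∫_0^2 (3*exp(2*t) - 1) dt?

An antiderivative is F(t) = 3*exp(2*t)/2 - t.
Then F(2) - F(0) = (-2 + 3*exp(4)/2) - (3/2) = -7/2 + 3*exp(4)/2.

-7/2 + 3*exp(4)/2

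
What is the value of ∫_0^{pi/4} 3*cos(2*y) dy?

An antiderivative is F(y) = 3*sin(2*y)/2.
Then F(pi/4) - F(0) = (3/2) - (0) = 3/2.

3/2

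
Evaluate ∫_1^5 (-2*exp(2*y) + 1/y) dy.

An antiderivative is F(y) = -exp(2*y) + log(y).
Then F(5) - F(1) = (-exp(10) + log(5)) - (-exp(2)) = -exp(10) + log(5) + exp(2).

-exp(10) + log(5) + exp(2)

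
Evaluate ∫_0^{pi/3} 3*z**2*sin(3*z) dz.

Integrate by parts twice (u = z^2, dv = 3*sin(3*z) dz).
An antiderivative is F(z) = -z**2*cos(3*z) + 2*z*sin(3*z)/3 + 2*cos(3*z)/9.
Then F(pi/3) - F(0) = (-2/9 + pi**2/9) - (2/9) = -4/9 + pi**2/9.

-4/9 + pi**2/9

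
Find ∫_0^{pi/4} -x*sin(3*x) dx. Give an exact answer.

sqrt(2)*(-3*pi - 4)/72

Integrate by parts once (u = x, dv = -sin(3*x) dx).
An antiderivative is F(x) = x*cos(3*x)/3 - sin(3*x)/9.
Then F(pi/4) - F(0) = (sqrt(2)*(-3*pi - 4)/72) - (0) = sqrt(2)*(-3*pi - 4)/72.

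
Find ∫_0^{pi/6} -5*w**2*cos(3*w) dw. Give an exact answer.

10/27 - 5*pi**2/108

Integrate by parts twice (u = w^2, dv = -5*cos(3*w) dw).
An antiderivative is F(w) = -5*w**2*sin(3*w)/3 - 10*w*cos(3*w)/9 + 10*sin(3*w)/27.
Then F(pi/6) - F(0) = (10/27 - 5*pi**2/108) - (0) = 10/27 - 5*pi**2/108.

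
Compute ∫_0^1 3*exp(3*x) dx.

-1 + exp(3)

Let u = 3*x, so du = 3 dx. When x = 0, u = 0; when x = 1, u = 3.
The integral becomes ∫ exp(u) du from 0 to 3, with antiderivative exp(u).
Back in x: F(x) = exp(3*x).
Then F(1) - F(0) = (exp(3)) - (1) = -1 + exp(3).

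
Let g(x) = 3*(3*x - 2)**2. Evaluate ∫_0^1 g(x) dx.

Let u = 3*x - 2, so du = 3 dx. When x = 0, u = -2; when x = 1, u = 1.
The integral becomes ∫ u**2 du from -2 to 1, with antiderivative u**3/3.
Back in x: F(x) = (3*x - 2)**3/3.
Then F(1) - F(0) = (1/3) - (-8/3) = 3.

3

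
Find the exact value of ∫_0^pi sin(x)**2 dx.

Use the identity sin^2(x) = (1 - cos(2*x))/2.
An antiderivative is F(x) = x/2 - sin(2*x)/4.
Then F(pi) - F(0) = (pi/2) - (0) = pi/2.

pi/2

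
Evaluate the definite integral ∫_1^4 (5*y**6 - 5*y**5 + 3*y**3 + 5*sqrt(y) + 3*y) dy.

716245/84

By the power rule, an antiderivative is F(y) = 5*y**7/7 - 5*y**6/6 + 3*y**4/4 + 10*y**(3/2)/3 + 3*y**2/2.
Then F(4) - F(1) = (179176/21) - (153/28) = 716245/84.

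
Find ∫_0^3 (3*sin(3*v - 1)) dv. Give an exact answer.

-cos(8) + cos(1)

Let u = 3*v - 1, so du = 3 dv. When v = 0, u = -1; when v = 3, u = 8.
The integral becomes ∫ sin(u) du from -1 to 8, with antiderivative -cos(u).
Back in v: F(v) = -cos(3*v - 1).
Then F(3) - F(0) = (-cos(8)) - (-cos(1)) = -cos(8) + cos(1).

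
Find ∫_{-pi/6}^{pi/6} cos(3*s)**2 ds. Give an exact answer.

pi/6

Use the identity cos^2(3*s) = (1 + cos(6*s))/2.
An antiderivative is F(s) = s/2 + sin(6*s)/12.
Then F(pi/6) - F(-pi/6) = (pi/12) - (-pi/12) = pi/6.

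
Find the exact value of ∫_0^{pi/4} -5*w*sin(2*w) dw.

-5/4

Integrate by parts once (u = w, dv = -5*sin(2*w) dw).
An antiderivative is F(w) = 5*w*cos(2*w)/2 - 5*sin(2*w)/4.
Then F(pi/4) - F(0) = (-5/4) - (0) = -5/4.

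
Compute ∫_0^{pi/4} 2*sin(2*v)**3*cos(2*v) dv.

Let u = sin(2*v), so du = 2*cos(2*v) dv. When v = 0, u = 0; when v = pi/4, u = 1.
The integral becomes ∫ u**3 du from 0 to 1, with antiderivative u**4/4.
Back in v: F(v) = sin(2*v)**4/4.
Then F(pi/4) - F(0) = (1/4) - (0) = 1/4.

1/4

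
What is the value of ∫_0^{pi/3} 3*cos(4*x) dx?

-3*sqrt(3)/8

An antiderivative is F(x) = 3*sin(4*x)/4.
Then F(pi/3) - F(0) = (-3*sqrt(3)/8) - (0) = -3*sqrt(3)/8.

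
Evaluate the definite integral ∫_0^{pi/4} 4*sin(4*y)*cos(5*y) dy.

Use the identity sin(4*y)cos(5*y) = [sin(9*y) + sin(-y)]/2.
An antiderivative is F(y) = 2*cos(y) - 2*cos(9*y)/9.
Then F(pi/4) - F(0) = (8*sqrt(2)/9) - (16/9) = -16/9 + 8*sqrt(2)/9.

-16/9 + 8*sqrt(2)/9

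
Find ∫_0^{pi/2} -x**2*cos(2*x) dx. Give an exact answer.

pi/4

Integrate by parts twice (u = x^2, dv = -cos(2*x) dx).
An antiderivative is F(x) = -x**2*sin(2*x)/2 - x*cos(2*x)/2 + sin(2*x)/4.
Then F(pi/2) - F(0) = (pi/4) - (0) = pi/4.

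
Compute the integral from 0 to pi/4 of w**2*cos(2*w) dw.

-1/4 + pi**2/32

Integrate by parts twice (u = w^2, dv = cos(2*w) dw).
An antiderivative is F(w) = w**2*sin(2*w)/2 + w*cos(2*w)/2 - sin(2*w)/4.
Then F(pi/4) - F(0) = (-1/4 + pi**2/32) - (0) = -1/4 + pi**2/32.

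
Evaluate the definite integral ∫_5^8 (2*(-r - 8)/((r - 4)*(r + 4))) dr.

Factor the denominator: r**2 - 16 = (r + 4)(r - 4).
Partial fractions: 2*(-r - 8)/((r - 4)*(r + 4)) = 1/(r + 4) - 3/(r - 4).
An antiderivative is F(r) = -3*log(r - 4) + log(r + 4).
Then F(8) - F(5) = (log(3/16)) - (log(9)) = -log(48).

-log(48)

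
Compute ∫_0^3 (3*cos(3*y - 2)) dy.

sin(7) + sin(2)

Let u = 3*y - 2, so du = 3 dy. When y = 0, u = -2; when y = 3, u = 7.
The integral becomes ∫ cos(u) du from -2 to 7, with antiderivative sin(u).
Back in y: F(y) = sin(3*y - 2).
Then F(3) - F(0) = (sin(7)) - (-sin(2)) = sin(7) + sin(2).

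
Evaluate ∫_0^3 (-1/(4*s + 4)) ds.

An antiderivative is F(s) = -log(4*s + 4)/4.
Then F(3) - F(0) = (-log(2)) - (-log(2)/2) = -log(2)/2.

-log(2)/2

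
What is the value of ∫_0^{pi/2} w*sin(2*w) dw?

Integrate by parts once (u = w, dv = sin(2*w) dw).
An antiderivative is F(w) = -w*cos(2*w)/2 + sin(2*w)/4.
Then F(pi/2) - F(0) = (pi/4) - (0) = pi/4.

pi/4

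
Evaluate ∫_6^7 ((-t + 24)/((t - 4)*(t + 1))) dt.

Factor the denominator: t**2 - 3*t - 4 = (t + 1)(t - 4).
Partial fractions: (-t + 24)/((t - 4)*(t + 1)) = -5/(t + 1) + 4/(t - 4).
An antiderivative is F(t) = 4*log(t - 4) - 5*log(t + 1).
Then F(7) - F(6) = (-15*log(2) + 4*log(3)) - (-5*log(7) + 4*log(2)) = -19*log(2) + 4*log(3) + 5*log(7).

-19*log(2) + 4*log(3) + 5*log(7)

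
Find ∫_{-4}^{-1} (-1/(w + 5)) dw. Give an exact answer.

An antiderivative is F(w) = -log(w + 5).
Then F(-1) - F(-4) = (-log(4)) - (0) = -log(4).

-log(4)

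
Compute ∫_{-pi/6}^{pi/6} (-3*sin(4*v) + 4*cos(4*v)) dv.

An antiderivative is F(v) = sin(4*v) + 3*cos(4*v)/4.
Then F(pi/6) - F(-pi/6) = (-3/8 + sqrt(3)/2) - (-sqrt(3)/2 - 3/8) = sqrt(3).

sqrt(3)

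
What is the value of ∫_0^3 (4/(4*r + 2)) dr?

log(7)

An antiderivative is F(r) = log(4*r + 2).
Then F(3) - F(0) = (log(14)) - (log(2)) = log(7).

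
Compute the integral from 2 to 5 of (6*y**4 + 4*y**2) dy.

19338/5

By the power rule, an antiderivative is F(y) = 6*y**5/5 + 4*y**3/3.
Then F(5) - F(2) = (11750/3) - (736/15) = 19338/5.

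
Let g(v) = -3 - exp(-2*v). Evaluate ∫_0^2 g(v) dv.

-13/2 + exp(-4)/2

An antiderivative is F(v) = -3*v + exp(-2*v)/2.
Then F(2) - F(0) = (-6 + exp(-4)/2) - (1/2) = -13/2 + exp(-4)/2.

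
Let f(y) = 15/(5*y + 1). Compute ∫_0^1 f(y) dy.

3*log(2) + 3*log(3)

Let u = 5*y + 1, so du = 5 dy. When y = 0, u = 1; when y = 1, u = 6.
The integral becomes 3·∫ 1/u du from 1 to 6, with antiderivative 3*log(u).
Back in y: F(y) = 3*log(5*y + 1).
Then F(1) - F(0) = (3*log(2) + 3*log(3)) - (0) = 3*log(2) + 3*log(3).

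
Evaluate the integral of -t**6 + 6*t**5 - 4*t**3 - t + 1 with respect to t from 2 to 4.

10260/7

By the power rule, an antiderivative is F(t) = -t**7/7 + t**6 - t**4 - t**2/2 + t.
Then F(4) - F(2) = (10468/7) - (208/7) = 10260/7.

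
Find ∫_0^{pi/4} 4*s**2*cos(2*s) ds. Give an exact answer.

Integrate by parts twice (u = s^2, dv = 4*cos(2*s) ds).
An antiderivative is F(s) = 2*s**2*sin(2*s) + 2*s*cos(2*s) - sin(2*s).
Then F(pi/4) - F(0) = (-1 + pi**2/8) - (0) = -1 + pi**2/8.

-1 + pi**2/8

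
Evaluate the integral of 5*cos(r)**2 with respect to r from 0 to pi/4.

5/4 + 5*pi/8

Use the identity cos^2(r) = (1 + cos(2*r))/2.
An antiderivative is F(r) = 5*r/2 + 5*sin(2*r)/4.
Then F(pi/4) - F(0) = (5/4 + 5*pi/8) - (0) = 5/4 + 5*pi/8.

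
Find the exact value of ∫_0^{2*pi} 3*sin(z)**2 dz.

Use the identity sin^2(z) = (1 - cos(2*z))/2.
An antiderivative is F(z) = 3*z/2 - 3*sin(2*z)/4.
Then F(2*pi) - F(0) = (3*pi) - (0) = 3*pi.

3*pi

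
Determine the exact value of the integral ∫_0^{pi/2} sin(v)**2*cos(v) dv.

1/3

Let u = sin(v), so du = cos(v) dv. When v = 0, u = 0; when v = pi/2, u = 1.
The integral becomes ∫ u**2 du from 0 to 1, with antiderivative u**3/3.
Back in v: F(v) = sin(v)**3/3.
Then F(pi/2) - F(0) = (1/3) - (0) = 1/3.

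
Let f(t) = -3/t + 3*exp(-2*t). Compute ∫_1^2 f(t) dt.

An antiderivative is F(t) = -3*log(t) - 3*exp(-2*t)/2.
Then F(2) - F(1) = (-3*log(2) - 3*exp(-4)/2) - (-3*exp(-2)/2) = -3*log(2) - 3*exp(-4)/2 + 3*exp(-2)/2.

-3*log(2) - 3*exp(-4)/2 + 3*exp(-2)/2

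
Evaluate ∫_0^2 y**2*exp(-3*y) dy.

Integrate by parts twice (u = y^2, dv = exp(-3*y) dy).
An antiderivative is F(y) = (-9*y**2 - 6*y - 2)*exp(-3*y)/27.
Then F(2) - F(0) = (-50*exp(-6)/27) - (-2/27) = 2/27 - 50*exp(-6)/27.

2/27 - 50*exp(-6)/27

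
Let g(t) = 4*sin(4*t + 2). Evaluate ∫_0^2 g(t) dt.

Let u = 4*t + 2, so du = 4 dt. When t = 0, u = 2; when t = 2, u = 10.
The integral becomes ∫ sin(u) du from 2 to 10, with antiderivative -cos(u).
Back in t: F(t) = -cos(4*t + 2).
Then F(2) - F(0) = (-cos(10)) - (-cos(2)) = cos(2) - cos(10).

cos(2) - cos(10)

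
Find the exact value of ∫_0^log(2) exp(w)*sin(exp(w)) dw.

Let u = exp(w), so du = exp(w) dw. When w = 0, u = 1; when w = log(2), u = 2.
The integral becomes ∫ sin(u) du from 1 to 2, with antiderivative -cos(u).
Back in w: F(w) = -cos(exp(w)).
Then F(log(2)) - F(0) = (-cos(2)) - (-cos(1)) = -cos(2) + cos(1).

-cos(2) + cos(1)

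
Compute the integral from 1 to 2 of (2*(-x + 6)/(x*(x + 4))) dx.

-5*log(3) - 2*log(2) + 5*log(5)

Factor the denominator: x**2 + 4*x = (x + 4)x.
Partial fractions: 2*(-x + 6)/(x*(x + 4)) = -5/(x + 4) + 3/x.
An antiderivative is F(x) = 3*log(x) - 5*log(x + 4).
Then F(2) - F(1) = (-5*log(3) - 2*log(2)) - (-5*log(5)) = -5*log(3) - 2*log(2) + 5*log(5).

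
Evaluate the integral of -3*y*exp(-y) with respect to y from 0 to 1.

Integrate by parts once (u = y, dv = -3*exp(-y) dy).
An antiderivative is F(y) = (3*y + 3)*exp(-y).
Then F(1) - F(0) = (6*exp(-1)) - (3) = -3 + 6*exp(-1).

-3 + 6*exp(-1)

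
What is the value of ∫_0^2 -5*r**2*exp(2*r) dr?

5/4 - 25*exp(4)/4

Integrate by parts twice (u = r^2, dv = -5*exp(2*r) dr).
An antiderivative is F(r) = (-10*r**2 + 10*r - 5)*exp(2*r)/4.
Then F(2) - F(0) = (-25*exp(4)/4) - (-5/4) = 5/4 - 25*exp(4)/4.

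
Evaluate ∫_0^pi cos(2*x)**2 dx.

pi/2

Use the identity cos^2(2*x) = (1 + cos(4*x))/2.
An antiderivative is F(x) = x/2 + sin(4*x)/8.
Then F(pi) - F(0) = (pi/2) - (0) = pi/2.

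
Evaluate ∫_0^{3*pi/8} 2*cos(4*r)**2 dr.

Use the identity cos^2(4*r) = (1 + cos(8*r))/2.
An antiderivative is F(r) = r + sin(8*r)/8.
Then F(3*pi/8) - F(0) = (3*pi/8) - (0) = 3*pi/8.

3*pi/8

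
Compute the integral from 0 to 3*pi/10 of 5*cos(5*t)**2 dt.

Use the identity cos^2(5*t) = (1 + cos(10*t))/2.
An antiderivative is F(t) = 5*t/2 + sin(10*t)/4.
Then F(3*pi/10) - F(0) = (3*pi/4) - (0) = 3*pi/4.

3*pi/4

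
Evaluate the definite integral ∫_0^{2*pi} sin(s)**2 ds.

pi

Use the identity sin^2(s) = (1 - cos(2*s))/2.
An antiderivative is F(s) = s/2 - sin(2*s)/4.
Then F(2*pi) - F(0) = (pi) - (0) = pi.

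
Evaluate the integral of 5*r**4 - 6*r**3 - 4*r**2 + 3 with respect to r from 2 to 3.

547/6

By the power rule, an antiderivative is F(r) = r**5 - 3*r**4/2 - 4*r**3/3 + 3*r.
Then F(3) - F(2) = (189/2) - (10/3) = 547/6.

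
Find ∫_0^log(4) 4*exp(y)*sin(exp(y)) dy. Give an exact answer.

Let u = exp(y), so du = exp(y) dy. When y = 0, u = 1; when y = log(4), u = 4.
The integral becomes 4·∫ sin(u) du from 1 to 4, with antiderivative -4*cos(u).
Back in y: F(y) = -4*cos(exp(y)).
Then F(log(4)) - F(0) = (-4*cos(4)) - (-4*cos(1)) = 4*cos(1) - 4*cos(4).

4*cos(1) - 4*cos(4)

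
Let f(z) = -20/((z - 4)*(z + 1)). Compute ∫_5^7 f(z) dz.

Factor the denominator: z**2 - 3*z - 4 = (z + 1)(z - 4).
Partial fractions: -20/((z - 4)*(z + 1)) = 4/(z + 1) - 4/(z - 4).
An antiderivative is F(z) = -4*log(z - 4) + 4*log(z + 1).
Then F(7) - F(5) = (-4*log(3) + 12*log(2)) - (4*log(2) + 4*log(3)) = -8*log(3) + 8*log(2).

-8*log(3) + 8*log(2)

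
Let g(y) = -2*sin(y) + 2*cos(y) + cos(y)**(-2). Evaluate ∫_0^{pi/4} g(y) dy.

An antiderivative is F(y) = 2*sin(y) + 2*cos(y) + tan(y).
Then F(pi/4) - F(0) = (1 + 2*sqrt(2)) - (2) = -1 + 2*sqrt(2).

-1 + 2*sqrt(2)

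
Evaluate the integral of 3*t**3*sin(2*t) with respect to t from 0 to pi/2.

3*pi*(-6 + pi**2)/16

Integrate by parts 3 times (u = t^3, dv = 3*sin(2*t) dt).
An antiderivative is F(t) = -3*t**3*cos(2*t)/2 + 9*t**2*sin(2*t)/4 + 9*t*cos(2*t)/4 - 9*sin(2*t)/8.
Then F(pi/2) - F(0) = (3*pi*(-6 + pi**2)/16) - (0) = 3*pi*(-6 + pi**2)/16.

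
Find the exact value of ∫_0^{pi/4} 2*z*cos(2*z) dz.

Integrate by parts once (u = z, dv = 2*cos(2*z) dz).
An antiderivative is F(z) = z*sin(2*z) + cos(2*z)/2.
Then F(pi/4) - F(0) = (pi/4) - (1/2) = -1/2 + pi/4.

-1/2 + pi/4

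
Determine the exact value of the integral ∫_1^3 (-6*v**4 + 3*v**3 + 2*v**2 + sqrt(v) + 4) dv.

-3086/15 + 2*sqrt(3)

By the power rule, an antiderivative is F(v) = -6*v**5/5 + 3*v**4/4 + 2*v**(3/2)/3 + 2*v**3/3 + 4*v.
Then F(3) - F(1) = (-4017/20 + 2*sqrt(3)) - (293/60) = -3086/15 + 2*sqrt(3).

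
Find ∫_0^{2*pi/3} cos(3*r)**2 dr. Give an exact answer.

Use the identity cos^2(3*r) = (1 + cos(6*r))/2.
An antiderivative is F(r) = r/2 + sin(6*r)/12.
Then F(2*pi/3) - F(0) = (pi/3) - (0) = pi/3.

pi/3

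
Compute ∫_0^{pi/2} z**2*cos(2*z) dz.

-pi/4

Integrate by parts twice (u = z^2, dv = cos(2*z) dz).
An antiderivative is F(z) = z**2*sin(2*z)/2 + z*cos(2*z)/2 - sin(2*z)/4.
Then F(pi/2) - F(0) = (-pi/4) - (0) = -pi/4.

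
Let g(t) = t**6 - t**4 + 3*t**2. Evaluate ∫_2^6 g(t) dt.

1352112/35

By the power rule, an antiderivative is F(t) = t**7/7 - t**5/5 + t**3.
Then F(6) - F(2) = (1352808/35) - (696/35) = 1352112/35.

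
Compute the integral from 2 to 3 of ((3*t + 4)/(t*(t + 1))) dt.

-6*log(2) + 5*log(3)

Factor the denominator: t**2 + t = (t + 1)t.
Partial fractions: (3*t + 4)/(t*(t + 1)) = -1/(t + 1) + 4/t.
An antiderivative is F(t) = 4*log(t) - log(t + 1).
Then F(3) - F(2) = (log(81/4)) - (log(16/3)) = -6*log(2) + 5*log(3).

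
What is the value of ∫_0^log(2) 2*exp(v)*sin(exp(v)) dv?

Let u = exp(v), so du = exp(v) dv. When v = 0, u = 1; when v = log(2), u = 2.
The integral becomes 2·∫ sin(u) du from 1 to 2, with antiderivative -2*cos(u).
Back in v: F(v) = -2*cos(exp(v)).
Then F(log(2)) - F(0) = (-2*cos(2)) - (-2*cos(1)) = -2*cos(2) + 2*cos(1).

-2*cos(2) + 2*cos(1)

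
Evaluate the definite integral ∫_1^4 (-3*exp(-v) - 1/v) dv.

(-log(4**exp(4)) - 3*exp(3) + 3)*exp(-4)

An antiderivative is F(v) = -log(v) + 3*exp(-v).
Then F(4) - F(1) = ((3 - log(4**exp(4)))*exp(-4)) - (3*exp(-1)) = (-log(4**exp(4)) - 3*exp(3) + 3)*exp(-4).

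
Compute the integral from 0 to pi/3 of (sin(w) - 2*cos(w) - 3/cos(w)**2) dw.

An antiderivative is F(w) = -2*sin(w) - cos(w) - 3*tan(w).
Then F(pi/3) - F(0) = (-4*sqrt(3) - 1/2) - (-1) = 1/2 - 4*sqrt(3).

1/2 - 4*sqrt(3)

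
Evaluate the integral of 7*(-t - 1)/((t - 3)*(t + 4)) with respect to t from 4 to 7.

Factor the denominator: t**2 + t - 12 = (t + 4)(t - 3).
Partial fractions: 7*(-t - 1)/((t - 3)*(t + 4)) = -3/(t + 4) - 4/(t - 3).
An antiderivative is F(t) = -4*log(t - 3) - 3*log(t + 4).
Then F(7) - F(4) = (-3*log(11) - 8*log(2)) - (-9*log(2)) = -3*log(11) + log(2).

-3*log(11) + log(2)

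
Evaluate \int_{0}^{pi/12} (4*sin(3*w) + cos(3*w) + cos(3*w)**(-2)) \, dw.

5/3 - sqrt(2)/2

An antiderivative is F(w) = sin(3*w)/3 - 4*cos(3*w)/3 + tan(3*w)/3.
Then F(pi/12) - F(0) = (1/3 - sqrt(2)/2) - (-4/3) = 5/3 - sqrt(2)/2.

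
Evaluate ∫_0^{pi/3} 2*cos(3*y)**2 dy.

pi/3

Use the identity cos^2(3*y) = (1 + cos(6*y))/2.
An antiderivative is F(y) = y + sin(6*y)/6.
Then F(pi/3) - F(0) = (pi/3) - (0) = pi/3.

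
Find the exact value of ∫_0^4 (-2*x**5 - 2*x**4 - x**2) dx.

-26944/15

By the power rule, an antiderivative is F(x) = -x**6/3 - 2*x**5/5 - x**3/3.
Then F(4) - F(0) = (-26944/15) - (0) = -26944/15.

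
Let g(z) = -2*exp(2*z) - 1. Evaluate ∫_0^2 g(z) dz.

-exp(4) - 1

An antiderivative is F(z) = -exp(2*z) - z.
Then F(2) - F(0) = (-exp(4) - 2) - (-1) = -exp(4) - 1.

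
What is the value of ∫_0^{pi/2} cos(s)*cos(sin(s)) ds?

Let u = sin(s), so du = cos(s) ds. When s = 0, u = 0; when s = pi/2, u = 1.
The integral becomes ∫ cos(u) du from 0 to 1, with antiderivative sin(u).
Back in s: F(s) = sin(sin(s)).
Then F(pi/2) - F(0) = (sin(1)) - (0) = sin(1).

sin(1)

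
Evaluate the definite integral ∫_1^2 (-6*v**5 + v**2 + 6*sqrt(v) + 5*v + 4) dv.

-319/6 + 8*sqrt(2)

By the power rule, an antiderivative is F(v) = -v**6 + 4*v**(3/2) + v**3/3 + 5*v**2/2 + 4*v.
Then F(2) - F(1) = (-130/3 + 8*sqrt(2)) - (59/6) = -319/6 + 8*sqrt(2).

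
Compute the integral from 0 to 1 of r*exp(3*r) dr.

1/9 + 2*exp(3)/9

Integrate by parts once (u = r, dv = exp(3*r) dr).
An antiderivative is F(r) = (3*r - 1)*exp(3*r)/9.
Then F(1) - F(0) = (2*exp(3)/9) - (-1/9) = 1/9 + 2*exp(3)/9.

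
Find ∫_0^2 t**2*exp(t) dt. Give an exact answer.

Integrate by parts twice (u = t^2, dv = exp(t) dt).
An antiderivative is F(t) = (t**2 - 2*t + 2)*exp(t).
Then F(2) - F(0) = (2*exp(2)) - (2) = -2 + 2*exp(2).

-2 + 2*exp(2)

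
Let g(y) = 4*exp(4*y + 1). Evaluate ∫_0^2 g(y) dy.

-exp(1) + exp(9)

Let u = 4*y + 1, so du = 4 dy. When y = 0, u = 1; when y = 2, u = 9.
The integral becomes ∫ exp(u) du from 1 to 9, with antiderivative exp(u).
Back in y: F(y) = exp(4*y + 1).
Then F(2) - F(0) = (exp(9)) - (exp(1)) = -exp(1) + exp(9).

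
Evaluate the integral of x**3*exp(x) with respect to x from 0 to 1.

Integrate by parts 3 times (u = x^3, dv = exp(x) dx).
An antiderivative is F(x) = (x**3 - 3*x**2 + 6*x - 6)*exp(x).
Then F(1) - F(0) = (-2*E) - (-6) = 6 - 2*E.

6 - 2*E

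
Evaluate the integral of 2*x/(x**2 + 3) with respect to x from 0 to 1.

log(4/3)

Let u = x**2 + 3, so du = 2*x dx. When x = 0, u = 3; when x = 1, u = 4.
The integral becomes ∫ 1/u du from 3 to 4, with antiderivative log(u).
Back in x: F(x) = log(x**2 + 3).
Then F(1) - F(0) = (log(4)) - (log(3)) = log(4/3).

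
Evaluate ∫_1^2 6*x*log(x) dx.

Integrate by parts once (u = ln x, dv = 6*x dx).
An antiderivative is F(x) = 3*x**2*(2*log(x) - 1)/2.
Then F(2) - F(1) = (-6 + 12*log(2)) - (-3/2) = -9/2 + 12*log(2).

-9/2 + 12*log(2)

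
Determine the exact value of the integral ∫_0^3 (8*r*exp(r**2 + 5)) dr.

Let u = r**2 + 5, so du = 2*r dr. When r = 0, u = 5; when r = 3, u = 14.
The integral becomes 4·∫ exp(u) du from 5 to 14, with antiderivative 4*exp(u).
Back in r: F(r) = 4*exp(r**2 + 5).
Then F(3) - F(0) = (4*exp(14)) - (4*exp(5)) = -4*(1 - exp(9))*exp(5).

-4*(1 - exp(9))*exp(5)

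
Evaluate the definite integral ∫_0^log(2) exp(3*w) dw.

Let u = exp(w), so du = exp(w) dw. When w = 0, u = 1; when w = log(2), u = 2.
The integral becomes ∫ u**2 du from 1 to 2, with antiderivative u**3/3.
Back in w: F(w) = exp(3*w)/3.
Then F(log(2)) - F(0) = (8/3) - (1/3) = 7/3.

7/3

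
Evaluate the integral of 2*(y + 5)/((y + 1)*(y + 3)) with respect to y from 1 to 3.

Factor the denominator: y**2 + 4*y + 3 = (y + 3)(y + 1).
Partial fractions: 2*(y + 5)/((y + 1)*(y + 3)) = -2/(y + 3) + 4/(y + 1).
An antiderivative is F(y) = 4*log(y + 1) - 2*log(y + 3).
Then F(3) - F(1) = (log(64/9)) - (0) = log(64/9).

log(64/9)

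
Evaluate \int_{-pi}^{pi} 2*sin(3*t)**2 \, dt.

Use the identity sin^2(3*t) = (1 - cos(6*t))/2.
An antiderivative is F(t) = t - sin(6*t)/6.
Then F(pi) - F(-pi) = (pi) - (-pi) = 2*pi.

2*pi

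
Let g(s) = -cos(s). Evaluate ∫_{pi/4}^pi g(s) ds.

sqrt(2)/2

An antiderivative is F(s) = -sin(s).
Then F(pi) - F(pi/4) = (0) - (-sqrt(2)/2) = sqrt(2)/2.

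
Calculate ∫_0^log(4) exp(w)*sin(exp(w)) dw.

Let u = exp(w), so du = exp(w) dw. When w = 0, u = 1; when w = log(4), u = 4.
The integral becomes ∫ sin(u) du from 1 to 4, with antiderivative -cos(u).
Back in w: F(w) = -cos(exp(w)).
Then F(log(4)) - F(0) = (-cos(4)) - (-cos(1)) = cos(1) - cos(4).

cos(1) - cos(4)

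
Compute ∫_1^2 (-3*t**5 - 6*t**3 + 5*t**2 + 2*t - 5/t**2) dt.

-251/6

By the power rule, an antiderivative is F(t) = -t**6/2 - 3*t**4/2 + 5*t**3/3 + t**2 + 5/t.
Then F(2) - F(1) = (-217/6) - (17/3) = -251/6.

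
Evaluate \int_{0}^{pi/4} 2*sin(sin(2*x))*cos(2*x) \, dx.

Let u = sin(2*x), so du = 2*cos(2*x) dx. When x = 0, u = 0; when x = pi/4, u = 1.
The integral becomes ∫ sin(u) du from 0 to 1, with antiderivative -cos(u).
Back in x: F(x) = -cos(sin(2*x)).
Then F(pi/4) - F(0) = (-cos(1)) - (-1) = 1 - cos(1).

1 - cos(1)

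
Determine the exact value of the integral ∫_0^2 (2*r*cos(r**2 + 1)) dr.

sin(5) - sin(1)

Let u = r**2 + 1, so du = 2*r dr. When r = 0, u = 1; when r = 2, u = 5.
The integral becomes ∫ cos(u) du from 1 to 5, with antiderivative sin(u).
Back in r: F(r) = sin(r**2 + 1).
Then F(2) - F(0) = (sin(5)) - (sin(1)) = sin(5) - sin(1).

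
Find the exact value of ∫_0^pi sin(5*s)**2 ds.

pi/2

Use the identity sin^2(5*s) = (1 - cos(10*s))/2.
An antiderivative is F(s) = s/2 - sin(10*s)/20.
Then F(pi) - F(0) = (pi/2) - (0) = pi/2.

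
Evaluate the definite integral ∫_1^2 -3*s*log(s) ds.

Integrate by parts once (u = ln s, dv = -3*s ds).
An antiderivative is F(s) = -3*s**2*(2*log(s) - 1)/4.
Then F(2) - F(1) = (3 - log(64)) - (3/4) = 9/4 - log(64).

9/4 - log(64)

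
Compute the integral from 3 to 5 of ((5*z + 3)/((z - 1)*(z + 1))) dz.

log(24)

Factor the denominator: z**2 - 1 = (z + 1)(z - 1).
Partial fractions: (5*z + 3)/((z - 1)*(z + 1)) = 1/(z + 1) + 4/(z - 1).
An antiderivative is F(z) = 4*log(z - 1) + log(z + 1).
Then F(5) - F(3) = (log(3) + 9*log(2)) - (log(64)) = log(24).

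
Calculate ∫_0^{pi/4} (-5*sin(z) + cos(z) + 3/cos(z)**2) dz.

An antiderivative is F(z) = sin(z) + 5*cos(z) + 3*tan(z).
Then F(pi/4) - F(0) = (3 + 3*sqrt(2)) - (5) = -2 + 3*sqrt(2).

-2 + 3*sqrt(2)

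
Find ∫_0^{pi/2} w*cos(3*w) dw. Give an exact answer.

Integrate by parts once (u = w, dv = cos(3*w) dw).
An antiderivative is F(w) = w*sin(3*w)/3 + cos(3*w)/9.
Then F(pi/2) - F(0) = (-pi/6) - (1/9) = -pi/6 - 1/9.

-pi/6 - 1/9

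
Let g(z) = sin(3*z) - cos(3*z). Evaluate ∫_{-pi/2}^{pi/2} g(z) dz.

An antiderivative is F(z) = -sin(3*z)/3 - cos(3*z)/3.
Then F(pi/2) - F(-pi/2) = (1/3) - (-1/3) = 2/3.

2/3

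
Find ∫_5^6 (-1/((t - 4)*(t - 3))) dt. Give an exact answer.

Factor the denominator: t**2 - 7*t + 12 = (t - 3)(t - 4).
Partial fractions: -1/((t - 4)*(t - 3)) = 1/(t - 3) - 1/(t - 4).
An antiderivative is F(t) = -log(t - 4) + log(t - 3).
Then F(6) - F(5) = (log(3/2)) - (log(2)) = log(3/4).

log(3/4)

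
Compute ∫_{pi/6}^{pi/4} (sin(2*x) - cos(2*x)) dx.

An antiderivative is F(x) = -sin(2*x)/2 - cos(2*x)/2.
Then F(pi/4) - F(pi/6) = (-1/2) - (-sqrt(3)/4 - 1/4) = -1/4 + sqrt(3)/4.

-1/4 + sqrt(3)/4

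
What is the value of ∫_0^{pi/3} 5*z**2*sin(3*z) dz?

-20/27 + 5*pi**2/27

Integrate by parts twice (u = z^2, dv = 5*sin(3*z) dz).
An antiderivative is F(z) = -5*z**2*cos(3*z)/3 + 10*z*sin(3*z)/9 + 10*cos(3*z)/27.
Then F(pi/3) - F(0) = (-10/27 + 5*pi**2/27) - (10/27) = -20/27 + 5*pi**2/27.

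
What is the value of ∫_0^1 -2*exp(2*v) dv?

An antiderivative is F(v) = -exp(2*v).
Then F(1) - F(0) = (-exp(2)) - (-1) = 1 - exp(2).

1 - exp(2)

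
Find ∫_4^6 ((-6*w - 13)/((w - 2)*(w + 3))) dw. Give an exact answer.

Factor the denominator: w**2 + w - 6 = (w + 3)(w - 2).
Partial fractions: (-6*w - 13)/((w - 2)*(w + 3)) = -1/(w + 3) - 5/(w - 2).
An antiderivative is F(w) = -5*log(w - 2) - log(w + 3).
Then F(6) - F(4) = (-10*log(2) - 2*log(3)) - (-5*log(2) - log(7)) = -5*log(2) - 2*log(3) + log(7).

-5*log(2) - 2*log(3) + log(7)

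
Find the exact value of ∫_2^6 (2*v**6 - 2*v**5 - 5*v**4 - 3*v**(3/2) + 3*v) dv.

-216*sqrt(6)/5 + 24*sqrt(2)/5 + 1191088/21

By the power rule, an antiderivative is F(v) = 2*v**7/7 - v**6/3 - 6*v**(5/2)/5 - v**5 + 3*v**2/2.
Then F(6) - F(2) = (396954/7 - 216*sqrt(6)/5) - (-226/21 - 24*sqrt(2)/5) = -216*sqrt(6)/5 + 24*sqrt(2)/5 + 1191088/21.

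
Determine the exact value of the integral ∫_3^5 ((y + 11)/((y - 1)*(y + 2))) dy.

Factor the denominator: y**2 + y - 2 = (y + 2)(y - 1).
Partial fractions: (y + 11)/((y - 1)*(y + 2)) = -3/(y + 2) + 4/(y - 1).
An antiderivative is F(y) = 4*log(y - 1) - 3*log(y + 2).
Then F(5) - F(3) = (-3*log(7) + 8*log(2)) - (-3*log(5) + 4*log(2)) = -3*log(7) + 4*log(2) + 3*log(5).

-3*log(7) + 4*log(2) + 3*log(5)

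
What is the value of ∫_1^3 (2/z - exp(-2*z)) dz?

An antiderivative is F(z) = 2*log(z) + exp(-2*z)/2.
Then F(3) - F(1) = (exp(-6)/2 + 2*log(3)) - (exp(-2)/2) = (-exp(4) + 1 + 4*exp(6)*log(3))*exp(-6)/2.

(-exp(4) + 1 + 4*exp(6)*log(3))*exp(-6)/2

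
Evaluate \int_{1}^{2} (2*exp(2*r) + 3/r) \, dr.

-exp(2) + log(8) + exp(4)

An antiderivative is F(r) = exp(2*r) + 3*log(r).
Then F(2) - F(1) = (log(8) + exp(4)) - (exp(2)) = -exp(2) + log(8) + exp(4).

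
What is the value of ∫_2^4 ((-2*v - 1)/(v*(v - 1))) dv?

Factor the denominator: v**2 - v = v(v - 1).
Partial fractions: (-2*v - 1)/(v*(v - 1)) = 1/v - 3/(v - 1).
An antiderivative is F(v) = log(v) - 3*log(v - 1).
Then F(4) - F(2) = (log(4/27)) - (log(2)) = log(2/27).

log(2/27)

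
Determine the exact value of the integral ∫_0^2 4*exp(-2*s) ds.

An antiderivative is F(s) = -2*exp(-2*s).
Then F(2) - F(0) = (-2*exp(-4)) - (-2) = 2 - 2*exp(-4).

2 - 2*exp(-4)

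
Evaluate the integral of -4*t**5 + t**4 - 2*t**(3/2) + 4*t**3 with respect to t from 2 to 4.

-11376/5 + 16*sqrt(2)/5

By the power rule, an antiderivative is F(t) = -2*t**6/3 - 4*t**(5/2)/5 + t**5/5 + t**4.
Then F(4) - F(2) = (-34432/15) - (-304/15 - 16*sqrt(2)/5) = -11376/5 + 16*sqrt(2)/5.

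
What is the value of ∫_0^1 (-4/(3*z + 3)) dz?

-4*log(2)/3

An antiderivative is F(z) = -4*log(3*z + 3)/3.
Then F(1) - F(0) = (-4*log(6)/3) - (-4*log(3)/3) = -4*log(2)/3.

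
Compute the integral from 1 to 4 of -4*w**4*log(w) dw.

Integrate by parts once (u = ln w, dv = -4*w**4 dw).
An antiderivative is F(w) = -4*w**5*(5*log(w) - 1)/25.
Then F(4) - F(1) = (4096/25 - 8192*log(2)/5) - (4/25) = 4092/25 - 8192*log(2)/5.

4092/25 - 8192*log(2)/5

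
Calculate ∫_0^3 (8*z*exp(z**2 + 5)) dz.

Let u = z**2 + 5, so du = 2*z dz. When z = 0, u = 5; when z = 3, u = 14.
The integral becomes 4·∫ exp(u) du from 5 to 14, with antiderivative 4*exp(u).
Back in z: F(z) = 4*exp(z**2 + 5).
Then F(3) - F(0) = (4*exp(14)) - (4*exp(5)) = -4*(1 - exp(9))*exp(5).

-4*(1 - exp(9))*exp(5)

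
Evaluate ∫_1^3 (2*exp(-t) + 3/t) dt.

-2*exp(-3) + 2*exp(-1) + 3*log(3)

An antiderivative is F(t) = 3*log(t) - 2*exp(-t).
Then F(3) - F(1) = (-2*exp(-3) + 3*log(3)) - (-2*exp(-1)) = -2*exp(-3) + 2*exp(-1) + 3*log(3).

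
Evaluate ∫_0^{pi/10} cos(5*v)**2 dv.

pi/20

Use the identity cos^2(5*v) = (1 + cos(10*v))/2.
An antiderivative is F(v) = v/2 + sin(10*v)/20.
Then F(pi/10) - F(0) = (pi/20) - (0) = pi/20.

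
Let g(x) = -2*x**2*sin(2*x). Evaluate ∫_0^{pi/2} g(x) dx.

1 - pi**2/4

Integrate by parts twice (u = x^2, dv = -2*sin(2*x) dx).
An antiderivative is F(x) = x**2*cos(2*x) - x*sin(2*x) - cos(2*x)/2.
Then F(pi/2) - F(0) = (1/2 - pi**2/4) - (-1/2) = 1 - pi**2/4.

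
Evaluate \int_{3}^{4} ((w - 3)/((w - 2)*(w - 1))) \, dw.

log(9/8)

Factor the denominator: w**2 - 3*w + 2 = (w - 1)(w - 2).
Partial fractions: (w - 3)/((w - 2)*(w - 1)) = 2/(w - 1) - 1/(w - 2).
An antiderivative is F(w) = -log(w - 2) + 2*log(w - 1).
Then F(4) - F(3) = (log(9/2)) - (log(4)) = log(9/8).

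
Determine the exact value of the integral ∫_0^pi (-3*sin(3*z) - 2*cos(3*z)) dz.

An antiderivative is F(z) = -2*sin(3*z)/3 + cos(3*z).
Then F(pi) - F(0) = (-1) - (1) = -2.

-2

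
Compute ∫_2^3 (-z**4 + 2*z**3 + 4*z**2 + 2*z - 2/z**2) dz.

203/10

By the power rule, an antiderivative is F(z) = -z**5/5 + z**4/2 + 4*z**3/3 + z**2 + 2/z.
Then F(3) - F(2) = (1127/30) - (259/15) = 203/10.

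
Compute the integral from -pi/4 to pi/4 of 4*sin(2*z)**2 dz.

pi

Use the identity sin^2(2*z) = (1 - cos(4*z))/2.
An antiderivative is F(z) = 2*z - sin(4*z)/2.
Then F(pi/4) - F(-pi/4) = (pi/2) - (-pi/2) = pi.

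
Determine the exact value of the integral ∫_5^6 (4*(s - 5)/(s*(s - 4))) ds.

-5*log(5) + 4*log(2) + 5*log(3)

Factor the denominator: s**2 - 4*s = s(s - 4).
Partial fractions: 4*(s - 5)/(s*(s - 4)) = 5/s - 1/(s - 4).
An antiderivative is F(s) = 5*log(s) - log(s - 4).
Then F(6) - F(5) = (4*log(2) + 5*log(3)) - (5*log(5)) = -5*log(5) + 4*log(2) + 5*log(3).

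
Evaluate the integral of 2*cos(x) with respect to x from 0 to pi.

0

An antiderivative is F(x) = 2*sin(x).
Then F(pi) - F(0) = (0) - (0) = 0.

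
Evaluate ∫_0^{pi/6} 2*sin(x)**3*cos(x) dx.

Let u = sin(x), so du = cos(x) dx. When x = 0, u = 0; when x = pi/6, u = 1/2.
The integral becomes 2·∫ u**3 du from 0 to 1/2, with antiderivative u**4/2.
Back in x: F(x) = sin(x)**4/2.
Then F(pi/6) - F(0) = (1/32) - (0) = 1/32.

1/32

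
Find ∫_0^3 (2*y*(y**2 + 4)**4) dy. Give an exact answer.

370269/5

Let u = y**2 + 4, so du = 2*y dy. When y = 0, u = 4; when y = 3, u = 13.
The integral becomes ∫ u**4 du from 4 to 13, with antiderivative u**5/5.
Back in y: F(y) = (y**2 + 4)**5/5.
Then F(3) - F(0) = (371293/5) - (1024/5) = 370269/5.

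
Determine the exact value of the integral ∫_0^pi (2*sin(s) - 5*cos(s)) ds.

An antiderivative is F(s) = -5*sin(s) - 2*cos(s).
Then F(pi) - F(0) = (2) - (-2) = 4.

4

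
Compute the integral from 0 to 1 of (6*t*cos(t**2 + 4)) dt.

Let u = t**2 + 4, so du = 2*t dt. When t = 0, u = 4; when t = 1, u = 5.
The integral becomes 3·∫ cos(u) du from 4 to 5, with antiderivative 3*sin(u).
Back in t: F(t) = 3*sin(t**2 + 4).
Then F(1) - F(0) = (3*sin(5)) - (3*sin(4)) = 3*sin(5) - 3*sin(4).

3*sin(5) - 3*sin(4)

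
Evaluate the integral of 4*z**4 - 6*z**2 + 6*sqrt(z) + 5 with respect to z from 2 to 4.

3618/5 - 8*sqrt(2)

By the power rule, an antiderivative is F(z) = 4*z**5/5 + 4*z**(3/2) - 2*z**3 + 5*z.
Then F(4) - F(2) = (3716/5) - (8*sqrt(2) + 98/5) = 3618/5 - 8*sqrt(2).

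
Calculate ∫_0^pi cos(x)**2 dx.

Use the identity cos^2(x) = (1 + cos(2*x))/2.
An antiderivative is F(x) = x/2 + sin(2*x)/4.
Then F(pi) - F(0) = (pi/2) - (0) = pi/2.

pi/2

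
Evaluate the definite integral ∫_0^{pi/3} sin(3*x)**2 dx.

pi/6

Use the identity sin^2(3*x) = (1 - cos(6*x))/2.
An antiderivative is F(x) = x/2 - sin(6*x)/12.
Then F(pi/3) - F(0) = (pi/6) - (0) = pi/6.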